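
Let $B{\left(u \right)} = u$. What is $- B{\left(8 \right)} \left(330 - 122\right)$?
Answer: $-1664$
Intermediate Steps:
$- B{\left(8 \right)} \left(330 - 122\right) = - 8 \left(330 - 122\right) = - 8 \cdot 208 = \left(-1\right) 1664 = -1664$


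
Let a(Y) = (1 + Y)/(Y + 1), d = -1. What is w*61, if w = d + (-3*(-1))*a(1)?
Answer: 122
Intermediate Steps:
a(Y) = 1 (a(Y) = (1 + Y)/(1 + Y) = 1)
w = 2 (w = -1 - 3*(-1)*1 = -1 + 3*1 = -1 + 3 = 2)
w*61 = 2*61 = 122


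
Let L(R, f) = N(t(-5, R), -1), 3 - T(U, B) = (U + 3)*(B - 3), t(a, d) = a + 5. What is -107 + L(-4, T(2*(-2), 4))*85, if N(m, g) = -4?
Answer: -447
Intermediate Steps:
t(a, d) = 5 + a
T(U, B) = 3 - (-3 + B)*(3 + U) (T(U, B) = 3 - (U + 3)*(B - 3) = 3 - (3 + U)*(-3 + B) = 3 - (-3 + B)*(3 + U))
L(R, f) = -4
-107 + L(-4, T(2*(-2), 4))*85 = -107 - 4*85 = -107 - 340 = -447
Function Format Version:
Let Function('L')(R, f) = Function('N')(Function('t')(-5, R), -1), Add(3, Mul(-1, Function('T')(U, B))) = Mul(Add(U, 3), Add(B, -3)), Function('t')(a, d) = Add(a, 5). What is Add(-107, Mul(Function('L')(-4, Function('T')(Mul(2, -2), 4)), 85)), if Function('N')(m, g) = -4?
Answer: -447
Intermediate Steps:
Function('t')(a, d) = Add(5, a)
Function('T')(U, B) = Add(3, Mul(-1, Add(-3, B), Add(3, U))) (Function('T')(U, B) = Add(3, Mul(-1, Mul(Add(U, 3), Add(B, -3)))) = Add(3, Mul(-1, Mul(Add(3, U), Add(-3, B)))) = Add(3, Mul(-1, Mul(Add(-3, B), Add(3, U)))) = Add(3, Mul(-1, Add(-3, B), Add(3, U))))
Function('L')(R, f) = -4
Add(-107, Mul(Function('L')(-4, Function('T')(Mul(2, -2), 4)), 85)) = Add(-107, Mul(-4, 85)) = Add(-107, -340) = -447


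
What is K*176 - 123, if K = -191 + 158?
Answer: -5931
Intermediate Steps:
K = -33
K*176 - 123 = -33*176 - 123 = -5808 - 123 = -5931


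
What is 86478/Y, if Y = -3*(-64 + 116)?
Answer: -14413/26 ≈ -554.35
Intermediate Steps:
Y = -156 (Y = -3*52 = -156)
86478/Y = 86478/(-156) = 86478*(-1/156) = -14413/26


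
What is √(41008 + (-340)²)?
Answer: 8*√2447 ≈ 395.74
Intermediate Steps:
√(41008 + (-340)²) = √(41008 + 115600) = √156608 = 8*√2447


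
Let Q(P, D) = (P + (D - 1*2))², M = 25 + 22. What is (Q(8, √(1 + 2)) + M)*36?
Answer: 3096 + 432*√3 ≈ 3844.2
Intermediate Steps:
M = 47
Q(P, D) = (-2 + D + P)² (Q(P, D) = (P + (D - 2))² = (P + (-2 + D))² = (-2 + D + P)²)
(Q(8, √(1 + 2)) + M)*36 = ((-2 + √(1 + 2) + 8)² + 47)*36 = ((-2 + √3 + 8)² + 47)*36 = ((6 + √3)² + 47)*36 = (47 + (6 + √3)²)*36 = 1692 + 36*(6 + √3)²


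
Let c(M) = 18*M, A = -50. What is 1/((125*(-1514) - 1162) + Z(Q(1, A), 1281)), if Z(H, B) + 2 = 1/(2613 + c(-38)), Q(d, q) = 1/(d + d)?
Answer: -1929/367308605 ≈ -5.2517e-6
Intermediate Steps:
Q(d, q) = 1/(2*d)
Z(H, B) = -3857/1929 (Z(H, B) = -2 + 1/(2613 + 18*(-38)) = -2 + 1/(2613 - 684) = -2 + 1/1929 = -3857/1929)
1/((125*(-1514) - 1162) + Z(Q(1, A), 1281)) = 1/((125*(-1514) - 1162) - 3857/1929) = 1/((-189250 - 1162) - 3857/1929) = 1/(-190412 - 3857/1929) = 1/(-367308605/1929) = -1929/367308605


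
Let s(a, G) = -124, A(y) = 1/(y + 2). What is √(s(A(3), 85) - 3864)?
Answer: 2*I*√997 ≈ 63.151*I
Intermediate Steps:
A(y) = 1/(2 + y)
√(s(A(3), 85) - 3864) = √(-124 - 3864) = √(-3988) = 2*I*√997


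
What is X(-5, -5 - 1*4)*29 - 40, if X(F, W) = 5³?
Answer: 3585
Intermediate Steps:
X(F, W) = 125
X(-5, -5 - 1*4)*29 - 40 = 125*29 - 40 = 3625 - 40 = 3585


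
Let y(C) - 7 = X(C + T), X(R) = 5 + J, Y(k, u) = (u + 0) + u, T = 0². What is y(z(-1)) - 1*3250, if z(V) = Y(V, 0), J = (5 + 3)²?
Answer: -3174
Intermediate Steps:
T = 0
J = 64 (J = 8² = 64)
Y(k, u) = 2*u (Y(k, u) = u + u = 2*u)
X(R) = 69 (X(R) = 5 + 64 = 69)
z(V) = 0 (z(V) = 2*0 = 0)
y(C) = 76 (y(C) = 7 + 69 = 76)
y(z(-1)) - 1*3250 = 76 - 1*3250 = 76 - 3250 = -3174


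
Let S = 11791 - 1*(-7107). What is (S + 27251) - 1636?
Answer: 44513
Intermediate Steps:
S = 18898 (S = 11791 + 7107 = 18898)
(S + 27251) - 1636 = (18898 + 27251) - 1636 = 46149 - 1636 = 44513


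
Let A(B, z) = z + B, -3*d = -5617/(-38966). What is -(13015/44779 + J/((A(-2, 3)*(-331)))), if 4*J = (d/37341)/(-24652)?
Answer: -1854288657512427009317/6379807283500594085856 ≈ -0.29065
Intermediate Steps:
d = -5617/116898 (d = -(-5617)/(3*(-38966)) = -(-5617)*(-1)/(3*38966) = -1/3*5617/38966 = -5617/116898 ≈ -0.048050)
A(B, z) = B + z
J = 5617/430432619000544 (J = (-5617/116898/37341/(-24652))/4 = (-5617/116898*1/37341*(-1/24652))/4 = (-5617/4365088218*(-1/24652))/4 = (1/4)*(5617/107608154750136) = 5617/430432619000544 ≈ 1.3050e-11)
-(13015/44779 + J/((A(-2, 3)*(-331)))) = -(13015/44779 + 5617/(430432619000544*(((-2 + 3)*(-331))))) = -(13015*(1/44779) + 5617/(430432619000544*((1*(-331))))) = -(13015/44779 + (5617/430432619000544)/(-331)) = -(13015/44779 + (5617/430432619000544)*(-1/331)) = -(13015/44779 - 5617/142473196889180064) = -1*1854288657512427009317/6379807283500594085856 = -1854288657512427009317/6379807283500594085856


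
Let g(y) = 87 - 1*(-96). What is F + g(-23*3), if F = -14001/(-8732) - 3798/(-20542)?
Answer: 16572992415/89686372 ≈ 184.79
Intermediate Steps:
F = 160386339/89686372 (F = -14001*(-1/8732) - 3798*(-1/20542) = 14001/8732 + 1899/10271 = 160386339/89686372 ≈ 1.7883)
g(y) = 183 (g(y) = 87 + 96 = 183)
F + g(-23*3) = 160386339/89686372 + 183 = 16572992415/89686372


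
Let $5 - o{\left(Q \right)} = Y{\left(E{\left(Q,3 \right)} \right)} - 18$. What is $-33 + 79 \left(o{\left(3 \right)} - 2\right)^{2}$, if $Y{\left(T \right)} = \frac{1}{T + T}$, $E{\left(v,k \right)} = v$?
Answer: $\frac{1233187}{36} \approx 34255.0$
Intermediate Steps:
$Y{\left(T \right)} = \frac{1}{2 T}$
$o{\left(Q \right)} = 23 - \frac{1}{2 Q}$ ($o{\left(Q \right)} = 5 - \left(\frac{1}{2 Q} - 18\right) = 5 - \left(-18 + \frac{1}{2 Q}\right) = 5 + \left(18 - \frac{1}{2 Q}\right) = 23 - \frac{1}{2 Q}$)
$-33 + 79 \left(o{\left(3 \right)} - 2\right)^{2} = -33 + 79 \left(\left(23 - \frac{1}{2 \cdot 3}\right) - 2\right)^{2} = -33 + 79 \left(\left(23 - \frac{1}{6}\right) - 2\right)^{2} = -33 + 79 \left(\frac{137}{6} - 2\right)^{2} = -33 + 79 \left(\frac{125}{6}\right)^{2} = -33 + 79 \cdot \frac{15625}{36} = -33 + \frac{1234375}{36} = \frac{1233187}{36}$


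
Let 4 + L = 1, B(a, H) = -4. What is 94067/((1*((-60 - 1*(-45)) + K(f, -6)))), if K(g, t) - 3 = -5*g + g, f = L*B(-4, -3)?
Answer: -94067/60 ≈ -1567.8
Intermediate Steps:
L = -3 (L = -4 + 1 = -3)
f = 12 (f = -3*(-4) = 12)
K(g, t) = 3 - 4*g (K(g, t) = 3 + (-5*g + g) = 3 - 4*g)
94067/((1*((-60 - 1*(-45)) + K(f, -6)))) = 94067/((1*((-60 - 1*(-45)) + (3 - 4*12)))) = 94067/((1*((-60 + 45) + (3 - 48)))) = 94067/((1*(-15 - 45))) = 94067/((1*(-60))) = 94067/(-60) = 94067*(-1/60) = -94067/60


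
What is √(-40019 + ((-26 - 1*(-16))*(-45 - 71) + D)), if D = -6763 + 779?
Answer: I*√44843 ≈ 211.76*I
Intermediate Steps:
D = -5984
√(-40019 + ((-26 - 1*(-16))*(-45 - 71) + D)) = √(-40019 + ((-26 - 1*(-16))*(-45 - 71) - 5984)) = √(-40019 + ((-26 + 16)*(-116) - 5984)) = √(-40019 + (-10*(-116) - 5984)) = √(-40019 + (1160 - 5984)) = √(-40019 - 4824) = √(-44843) = I*√44843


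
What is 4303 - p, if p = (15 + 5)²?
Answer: 3903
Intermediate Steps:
p = 400 (p = 20² = 400)
4303 - p = 4303 - 1*400 = 4303 - 400 = 3903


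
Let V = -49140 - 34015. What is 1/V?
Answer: -1/83155 ≈ -1.2026e-5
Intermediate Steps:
V = -83155
1/V = 1/(-83155) = -1/83155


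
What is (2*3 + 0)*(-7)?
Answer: -42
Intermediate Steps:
(2*3 + 0)*(-7) = (6 + 0)*(-7) = 6*(-7) = -42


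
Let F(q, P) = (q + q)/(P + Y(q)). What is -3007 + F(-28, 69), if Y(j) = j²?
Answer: -2565027/853 ≈ -3007.1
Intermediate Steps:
F(q, P) = 2*q/(P + q²) (F(q, P) = (q + q)/(P + q²) = (2*q)/(P + q²) = 2*q/(P + q²))
-3007 + F(-28, 69) = -3007 + 2*(-28)/(69 + (-28)²) = -3007 + 2*(-28)/(69 + 784) = -3007 + 2*(-28)/853 = -3007 + 2*(-28)*(1/853) = -3007 - 56/853 = -2565027/853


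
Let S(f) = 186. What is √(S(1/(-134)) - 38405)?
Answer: I*√38219 ≈ 195.5*I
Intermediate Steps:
√(S(1/(-134)) - 38405) = √(186 - 38405) = √(-38219) = I*√38219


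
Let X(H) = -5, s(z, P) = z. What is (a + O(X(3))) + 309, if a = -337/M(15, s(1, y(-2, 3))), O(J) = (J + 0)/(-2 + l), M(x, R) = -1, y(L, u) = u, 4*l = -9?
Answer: 11002/17 ≈ 647.18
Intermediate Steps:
l = -9/4 (l = (¼)*(-9) = -9/4 ≈ -2.2500)
O(J) = -4*J/17 (O(J) = (J + 0)/(-2 - 9/4) = J/(-17/4) = J*(-4/17) = -4*J/17)
a = 337 (a = -337/(-1) = -337*(-1) = 337)
(a + O(X(3))) + 309 = (337 - 4/17*(-5)) + 309 = (337 + 20/17) + 309 = 5749/17 + 309 = 11002/17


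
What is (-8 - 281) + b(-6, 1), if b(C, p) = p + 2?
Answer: -286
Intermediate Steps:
b(C, p) = 2 + p
(-8 - 281) + b(-6, 1) = (-8 - 281) + (2 + 1) = -289 + 3 = -286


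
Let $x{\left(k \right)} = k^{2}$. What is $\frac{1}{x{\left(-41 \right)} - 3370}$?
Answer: $- \frac{1}{1689} \approx -0.00059207$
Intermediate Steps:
$\frac{1}{x{\left(-41 \right)} - 3370} = \frac{1}{\left(-41\right)^{2} - 3370} = \frac{1}{1681 - 3370} = \frac{1}{-1689} = - \frac{1}{1689}$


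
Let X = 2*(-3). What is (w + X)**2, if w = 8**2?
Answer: 3364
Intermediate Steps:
X = -6
w = 64
(w + X)**2 = (64 - 6)**2 = 58**2 = 3364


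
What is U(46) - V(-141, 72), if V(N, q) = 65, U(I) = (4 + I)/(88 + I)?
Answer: -4330/67 ≈ -64.627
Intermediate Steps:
U(I) = (4 + I)/(88 + I)
U(46) - V(-141, 72) = (4 + 46)/(88 + 46) - 1*65 = 50/134 - 65 = (1/134)*50 - 65 = 25/67 - 65 = -4330/67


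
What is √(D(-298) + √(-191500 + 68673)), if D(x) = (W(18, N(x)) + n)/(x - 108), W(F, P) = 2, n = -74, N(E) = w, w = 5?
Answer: √(7308 + 41209*I*√122827)/203 ≈ 13.241 + 13.234*I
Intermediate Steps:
N(E) = 5
D(x) = -72/(-108 + x) (D(x) = (2 - 74)/(x - 108) = -72/(-108 + x))
√(D(-298) + √(-191500 + 68673)) = √(-72/(-108 - 298) + √(-191500 + 68673)) = √(-72/(-406) + √(-122827)) = √(-72*(-1/406) + I*√122827) = √(36/203 + I*√122827)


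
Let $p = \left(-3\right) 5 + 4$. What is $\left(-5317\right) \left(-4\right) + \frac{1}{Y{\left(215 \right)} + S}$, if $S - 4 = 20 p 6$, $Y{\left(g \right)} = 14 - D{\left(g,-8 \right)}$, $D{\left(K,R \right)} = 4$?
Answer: $\frac{27776007}{1306} \approx 21268.0$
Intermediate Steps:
$p = -11$ ($p = -15 + 4 = -11$)
$Y{\left(g \right)} = 10$ ($Y{\left(g \right)} = 14 - 4 = 10$)
$S = -1316$ ($S = 4 + 20 \left(-11\right) 6 = 4 - 1320 = -1316$)
$\left(-5317\right) \left(-4\right) + \frac{1}{Y{\left(215 \right)} + S} = \left(-5317\right) \left(-4\right) + \frac{1}{10 - 1316} = 21268 + \frac{1}{-1306} = 21268 - \frac{1}{1306} = \frac{27776007}{1306}$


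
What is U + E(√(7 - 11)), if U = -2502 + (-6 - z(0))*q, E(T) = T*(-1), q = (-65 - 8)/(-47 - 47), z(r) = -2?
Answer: -117740/47 - 2*I ≈ -2505.1 - 2.0*I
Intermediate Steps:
q = 73/94 (q = -73/(-94) = -73*(-1/94) = 73/94 ≈ 0.77660)
E(T) = -T
U = -117740/47 (U = -2502 + (-6 - 1*(-2))*(73/94) = -2502 + (-6 + 2)*(73/94) = -2502 - 4*73/94 = -2502 - 146/47 = -117740/47 ≈ -2505.1)
U + E(√(7 - 11)) = -117740/47 - √(7 - 11) = -117740/47 - √(-4) = -117740/47 - 2*I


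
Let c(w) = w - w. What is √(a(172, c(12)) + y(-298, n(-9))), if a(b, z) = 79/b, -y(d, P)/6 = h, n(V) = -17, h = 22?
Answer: 5*I*√38915/86 ≈ 11.469*I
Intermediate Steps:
c(w) = 0
y(d, P) = -132 (y(d, P) = -6*22 = -132)
√(a(172, c(12)) + y(-298, n(-9))) = √(79/172 - 132) = √(-22625/172) = 5*I*√38915/86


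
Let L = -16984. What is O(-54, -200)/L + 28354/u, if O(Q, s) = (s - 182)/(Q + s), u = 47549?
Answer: 61149588813/102561671432 ≈ 0.59622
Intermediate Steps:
O(Q, s) = (-182 + s)/(Q + s)
O(-54, -200)/L + 28354/u = ((-182 - 200)/(-54 - 200))/(-16984) + 28354/47549 = (-382/(-254))*(-1/16984) + 28354*(1/47549) = -1/254*(-382)*(-1/16984) + 28354/47549 = (191/127)*(-1/16984) + 28354/47549 = -191/2156968 + 28354/47549 = 61149588813/102561671432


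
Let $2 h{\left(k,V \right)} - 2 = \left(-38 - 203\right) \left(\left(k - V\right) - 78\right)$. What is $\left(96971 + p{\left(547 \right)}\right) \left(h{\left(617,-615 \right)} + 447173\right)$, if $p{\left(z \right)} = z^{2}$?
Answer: $122069793060$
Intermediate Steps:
$h{\left(k,V \right)} = 9400 - \frac{241 k}{2} + \frac{241 V}{2}$ ($h{\left(k,V \right)} = 1 + \frac{\left(-38 - 203\right) \left(\left(k - V\right) - 78\right)}{2} = 1 + \frac{\left(-241\right) \left(-78 + k - V\right)}{2} = 1 + \frac{18798 - 241 k + 241 V}{2} = 1 + \left(9399 - \frac{241 k}{2} + \frac{241 V}{2}\right) = 9400 - \frac{241 k}{2} + \frac{241 V}{2}$)
$\left(96971 + p{\left(547 \right)}\right) \left(h{\left(617,-615 \right)} + 447173\right) = \left(96971 + 547^{2}\right) \left(\left(9400 - \frac{148697}{2} + \frac{241}{2} \left(-615\right)\right) + 447173\right) = \left(96971 + 299209\right) \left(\left(9400 - \frac{148697}{2} - \frac{148215}{2}\right) + 447173\right) = 396180 \left(-139056 + 447173\right) = 396180 \cdot 308117 = 122069793060$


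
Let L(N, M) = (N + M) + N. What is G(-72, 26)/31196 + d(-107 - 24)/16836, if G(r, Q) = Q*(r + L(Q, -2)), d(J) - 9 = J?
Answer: -2503/97842 ≈ -0.025582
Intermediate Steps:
L(N, M) = M + 2*N (L(N, M) = (M + N) + N = M + 2*N)
d(J) = 9 + J
G(r, Q) = Q*(-2 + r + 2*Q) (G(r, Q) = Q*(r + (-2 + 2*Q)) = Q*(-2 + r + 2*Q))
G(-72, 26)/31196 + d(-107 - 24)/16836 = (26*(-2 - 72 + 2*26))/31196 + (9 + (-107 - 24))/16836 = (26*(-2 - 72 + 52))*(1/31196) + (9 - 131)*(1/16836) = (26*(-22))*(1/31196) - 122*1/16836 = -572*1/31196 - 1/138 = -13/709 - 1/138 = -2503/97842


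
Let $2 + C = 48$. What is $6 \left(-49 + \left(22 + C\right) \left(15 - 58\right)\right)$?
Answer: $-17838$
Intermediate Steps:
$C = 46$ ($C = -2 + 48 = 46$)
$6 \left(-49 + \left(22 + C\right) \left(15 - 58\right)\right) = 6 \left(-49 + \left(22 + 46\right) \left(15 - 58\right)\right) = 6 \left(-49 + 68 \left(-43\right)\right) = 6 \left(-49 - 2924\right) = 6 \left(-2973\right) = -17838$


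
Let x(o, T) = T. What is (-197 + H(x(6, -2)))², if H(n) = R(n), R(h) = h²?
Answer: 37249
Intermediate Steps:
H(n) = n²
(-197 + H(x(6, -2)))² = (-197 + (-2)²)² = (-197 + 4)² = (-193)² = 37249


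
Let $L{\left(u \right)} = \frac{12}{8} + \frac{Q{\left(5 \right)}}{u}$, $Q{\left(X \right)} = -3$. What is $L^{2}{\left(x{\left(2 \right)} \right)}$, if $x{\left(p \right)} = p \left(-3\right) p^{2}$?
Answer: $\frac{169}{64} \approx 2.6406$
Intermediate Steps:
$x{\left(p \right)} = - 3 p^{3}$ ($x{\left(p \right)} = - 3 p p^{2} = - 3 p^{3}$)
$L{\left(u \right)} = \frac{3}{2} - \frac{3}{u}$ ($L{\left(u \right)} = \frac{12}{8} - \frac{3}{u} = 12 \cdot \frac{1}{8} - \frac{3}{u} = \frac{3}{2} - \frac{3}{u}$)
$L^{2}{\left(x{\left(2 \right)} \right)} = \left(\frac{3}{2} - \frac{3}{\left(-3\right) 2^{3}}\right)^{2} = \left(\frac{3}{2} - \frac{3}{\left(-3\right) 8}\right)^{2} = \left(\frac{3}{2} - \frac{3}{-24}\right)^{2} = \left(\frac{3}{2} - - \frac{1}{8}\right)^{2} = \left(\frac{3}{2} + \frac{1}{8}\right)^{2} = \left(\frac{13}{8}\right)^{2} = \frac{169}{64}$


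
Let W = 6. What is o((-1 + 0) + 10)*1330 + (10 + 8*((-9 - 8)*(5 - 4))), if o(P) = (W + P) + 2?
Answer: 22484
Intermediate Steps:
o(P) = 8 + P (o(P) = (6 + P) + 2 = 8 + P)
o((-1 + 0) + 10)*1330 + (10 + 8*((-9 - 8)*(5 - 4))) = (8 + ((-1 + 0) + 10))*1330 + (10 + 8*((-9 - 8)*(5 - 4))) = (8 + (-1 + 10))*1330 + (10 + 8*(-17*1)) = (8 + 9)*1330 + (10 + 8*(-17)) = 17*1330 + (10 - 136) = 22610 - 126 = 22484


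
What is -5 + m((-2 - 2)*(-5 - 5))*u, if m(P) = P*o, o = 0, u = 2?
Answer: -5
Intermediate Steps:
m(P) = 0 (m(P) = P*0 = 0)
-5 + m((-2 - 2)*(-5 - 5))*u = -5 + 0*2 = -5 + 0 = -5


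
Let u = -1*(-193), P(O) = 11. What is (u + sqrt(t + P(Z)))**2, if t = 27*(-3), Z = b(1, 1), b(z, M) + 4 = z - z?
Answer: (193 + I*sqrt(70))**2 ≈ 37179.0 + 3229.5*I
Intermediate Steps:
b(z, M) = -4 (b(z, M) = -4 + (z - z) = -4 + 0 = -4)
Z = -4
t = -81
u = 193
(u + sqrt(t + P(Z)))**2 = (193 + sqrt(-81 + 11))**2 = (193 + sqrt(-70))**2 = (193 + I*sqrt(70))**2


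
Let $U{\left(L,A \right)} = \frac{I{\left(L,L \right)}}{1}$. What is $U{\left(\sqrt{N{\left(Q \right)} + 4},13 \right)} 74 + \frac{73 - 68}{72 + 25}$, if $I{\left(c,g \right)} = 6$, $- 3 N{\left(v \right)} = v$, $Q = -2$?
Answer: $\frac{43073}{97} \approx 444.05$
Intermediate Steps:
$N{\left(v \right)} = - \frac{v}{3}$
$U{\left(L,A \right)} = 6$ ($U{\left(L,A \right)} = \frac{6}{1} = 6 \cdot 1 = 6$)
$U{\left(\sqrt{N{\left(Q \right)} + 4},13 \right)} 74 + \frac{73 - 68}{72 + 25} = 6 \cdot 74 + \frac{73 - 68}{72 + 25} = 444 + \frac{5}{97} = \frac{43073}{97}$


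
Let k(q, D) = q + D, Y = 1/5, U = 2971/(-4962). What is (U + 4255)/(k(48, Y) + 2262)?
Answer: 105551695/57316062 ≈ 1.8416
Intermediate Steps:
U = -2971/4962 (U = 2971*(-1/4962) = -2971/4962 ≈ -0.59875)
Y = 1/5 ≈ 0.20000
k(q, D) = D + q
(U + 4255)/(k(48, Y) + 2262) = (-2971/4962 + 4255)/((1/5 + 48) + 2262) = 21110339/(4962*(241/5 + 2262)) = 21110339/(4962*(11551/5)) = (21110339/4962)*(5/11551) = 105551695/57316062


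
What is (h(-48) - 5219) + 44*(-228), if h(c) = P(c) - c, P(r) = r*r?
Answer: -12899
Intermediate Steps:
P(r) = r**2
h(c) = c**2 - c
(h(-48) - 5219) + 44*(-228) = (-48*(-1 - 48) - 5219) + 44*(-228) = (-48*(-49) - 5219) - 10032 = (2352 - 5219) - 10032 = -2867 - 10032 = -12899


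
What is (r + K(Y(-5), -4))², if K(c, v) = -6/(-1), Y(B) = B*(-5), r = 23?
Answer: 841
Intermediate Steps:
Y(B) = -5*B
K(c, v) = 6 (K(c, v) = -6*(-1) = 6)
(r + K(Y(-5), -4))² = (23 + 6)² = 29² = 841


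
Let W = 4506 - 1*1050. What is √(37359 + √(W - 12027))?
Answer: √(37359 + I*√8571) ≈ 193.28 + 0.239*I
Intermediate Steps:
W = 3456 (W = 4506 - 1050 = 3456)
√(37359 + √(W - 12027)) = √(37359 + √(3456 - 12027)) = √(37359 + √(-8571)) = √(37359 + I*√8571)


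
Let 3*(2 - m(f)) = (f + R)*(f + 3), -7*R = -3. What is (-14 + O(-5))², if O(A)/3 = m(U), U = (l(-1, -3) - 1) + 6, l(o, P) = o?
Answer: 1521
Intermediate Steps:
R = 3/7 (R = -⅐*(-3) = 3/7 ≈ 0.42857)
U = 4 (U = (-1 - 1) + 6 = -2 + 6 = 4)
m(f) = 2 - (3 + f)*(3/7 + f)/3 (m(f) = 2 - (f + 3/7)*(f + 3)/3 = 2 - (3/7 + f)*(3 + f)/3 = 2 - (3 + f)*(3/7 + f)/3)
O(A) = -25 (O(A) = 3*(11/7 - 8/7*4 - ⅓*4²) = 3*(11/7 - 32/7 - ⅓*16) = 3*(11/7 - 32/7 - 16/3) = 3*(-25/3) = -25)
(-14 + O(-5))² = (-14 - 25)² = (-39)² = 1521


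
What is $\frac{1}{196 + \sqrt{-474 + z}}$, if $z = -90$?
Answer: $\frac{49}{9745} - \frac{i \sqrt{141}}{19490} \approx 0.0050282 - 0.00060925 i$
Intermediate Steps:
$\frac{1}{196 + \sqrt{-474 + z}} = \frac{1}{196 + \sqrt{-474 - 90}} = \frac{1}{196 + \sqrt{-564}} = \frac{1}{196 + 2 i \sqrt{141}}$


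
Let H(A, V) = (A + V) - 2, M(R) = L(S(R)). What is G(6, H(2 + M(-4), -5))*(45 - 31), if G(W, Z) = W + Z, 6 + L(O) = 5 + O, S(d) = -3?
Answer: -42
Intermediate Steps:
L(O) = -1 + O (L(O) = -6 + (5 + O) = -1 + O)
M(R) = -4 (M(R) = -1 - 3 = -4)
H(A, V) = -2 + A + V
G(6, H(2 + M(-4), -5))*(45 - 31) = (6 + (-2 + (2 - 4) - 5))*(45 - 31) = (6 + (-2 - 2 - 5))*14 = (6 - 9)*14 = -3*14 = -42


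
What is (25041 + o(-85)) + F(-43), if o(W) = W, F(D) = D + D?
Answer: 24870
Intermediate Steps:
F(D) = 2*D
(25041 + o(-85)) + F(-43) = (25041 - 85) + 2*(-43) = 24956 - 86 = 24870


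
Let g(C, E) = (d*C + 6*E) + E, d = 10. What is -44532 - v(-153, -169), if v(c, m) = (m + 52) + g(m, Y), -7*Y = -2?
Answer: -42727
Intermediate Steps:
Y = 2/7 (Y = -⅐*(-2) = 2/7 ≈ 0.28571)
g(C, E) = 7*E + 10*C (g(C, E) = (10*C + 6*E) + E = (6*E + 10*C) + E = 7*E + 10*C)
v(c, m) = 54 + 11*m (v(c, m) = (m + 52) + (7*(2/7) + 10*m) = (52 + m) + (2 + 10*m) = 54 + 11*m)
-44532 - v(-153, -169) = -44532 - (54 + 11*(-169)) = -44532 - (54 - 1859) = -44532 - 1*(-1805) = -44532 + 1805 = -42727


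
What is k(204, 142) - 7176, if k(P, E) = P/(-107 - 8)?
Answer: -825444/115 ≈ -7177.8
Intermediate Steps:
k(P, E) = -P/115 (k(P, E) = P/(-115) = -P/115)
k(204, 142) - 7176 = -1/115*204 - 7176 = -204/115 - 7176 = -825444/115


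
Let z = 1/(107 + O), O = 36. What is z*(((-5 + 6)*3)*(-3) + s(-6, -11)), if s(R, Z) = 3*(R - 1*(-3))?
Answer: -18/143 ≈ -0.12587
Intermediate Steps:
z = 1/143 (z = 1/(107 + 36) = 1/143 ≈ 0.0069930)
s(R, Z) = 9 + 3*R (s(R, Z) = 3*(R + 3) = 3*(3 + R) = 9 + 3*R)
z*(((-5 + 6)*3)*(-3) + s(-6, -11)) = (((-5 + 6)*3)*(-3) + (9 + 3*(-6)))/143 = ((1*3)*(-3) + (9 - 18))/143 = (3*(-3) - 9)/143 = (-9 - 9)/143 = (1/143)*(-18) = -18/143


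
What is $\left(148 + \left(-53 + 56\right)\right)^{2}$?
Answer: $22801$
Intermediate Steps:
$\left(148 + \left(-53 + 56\right)\right)^{2} = \left(148 + 3\right)^{2} = 151^{2} = 22801$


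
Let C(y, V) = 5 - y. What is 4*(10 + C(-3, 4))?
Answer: 72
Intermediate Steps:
4*(10 + C(-3, 4)) = 4*(10 + (5 - 1*(-3))) = 4*(10 + (5 + 3)) = 4*(10 + 8) = 4*18 = 72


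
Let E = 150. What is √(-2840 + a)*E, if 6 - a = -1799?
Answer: 450*I*√115 ≈ 4825.7*I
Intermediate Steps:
a = 1805 (a = 6 - 1*(-1799) = 6 + 1799 = 1805)
√(-2840 + a)*E = √(-2840 + 1805)*150 = √(-1035)*150 = (3*I*√115)*150 = 450*I*√115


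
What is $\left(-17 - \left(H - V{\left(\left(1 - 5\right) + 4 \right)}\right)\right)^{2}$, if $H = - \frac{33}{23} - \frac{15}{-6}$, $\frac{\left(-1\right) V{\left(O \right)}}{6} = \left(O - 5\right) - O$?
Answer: $\frac{301401}{2116} \approx 142.44$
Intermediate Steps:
$V{\left(O \right)} = 30$ ($V{\left(O \right)} = - 6 \left(\left(O - 5\right) - O\right) = - 6 \left(\left(-5 + O\right) - O\right) = \left(-6\right) \left(-5\right) = 30$)
$H = \frac{49}{46}$ ($H = \left(-33\right) \frac{1}{23} - - \frac{5}{2} = - \frac{33}{23} + \frac{5}{2} = \frac{49}{46} \approx 1.0652$)
$\left(-17 - \left(H - V{\left(\left(1 - 5\right) + 4 \right)}\right)\right)^{2} = \left(-17 + \left(30 - \frac{49}{46}\right)\right)^{2} = \left(-17 + \frac{1331}{46}\right)^{2} = \left(\frac{549}{46}\right)^{2} = \frac{301401}{2116}$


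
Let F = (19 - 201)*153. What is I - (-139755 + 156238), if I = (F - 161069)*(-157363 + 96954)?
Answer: 11412149752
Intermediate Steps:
F = -27846 (F = -182*153 = -27846)
I = 11412166235 (I = (-27846 - 161069)*(-157363 + 96954) = -188915*(-60409) = 11412166235)
I - (-139755 + 156238) = 11412166235 - (-139755 + 156238) = 11412166235 - 1*16483 = 11412166235 - 16483 = 11412149752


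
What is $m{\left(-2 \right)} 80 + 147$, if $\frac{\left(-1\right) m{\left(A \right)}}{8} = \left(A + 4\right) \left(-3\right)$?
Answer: $3987$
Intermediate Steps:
$m{\left(A \right)} = 96 + 24 A$ ($m{\left(A \right)} = - 8 \left(A + 4\right) \left(-3\right) = - 8 \left(4 + A\right) \left(-3\right) = - 8 \left(-12 - 3 A\right) = 96 + 24 A$)
$m{\left(-2 \right)} 80 + 147 = \left(96 + 24 \left(-2\right)\right) 80 + 147 = \left(96 - 48\right) 80 + 147 = 48 \cdot 80 + 147 = 3840 + 147 = 3987$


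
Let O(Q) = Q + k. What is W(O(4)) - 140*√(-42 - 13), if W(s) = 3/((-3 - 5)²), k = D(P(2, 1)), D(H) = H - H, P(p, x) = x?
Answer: 3/64 - 140*I*√55 ≈ 0.046875 - 1038.3*I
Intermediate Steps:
D(H) = 0
k = 0
O(Q) = Q (O(Q) = Q + 0 = Q)
W(s) = 3/64 (W(s) = 3/((-8)²) = 3/64)
W(O(4)) - 140*√(-42 - 13) = 3/64 - 140*√(-42 - 13) = 3/64 - 140*I*√55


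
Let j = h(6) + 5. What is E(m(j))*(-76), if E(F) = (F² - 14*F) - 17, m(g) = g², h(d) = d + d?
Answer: -6038808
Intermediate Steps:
h(d) = 2*d
j = 17 (j = 2*6 + 5 = 12 + 5 = 17)
E(F) = -17 + F² - 14*F
E(m(j))*(-76) = (-17 + (17²)² - 14*17²)*(-76) = (-17 + 289² - 14*289)*(-76) = (-17 + 83521 - 4046)*(-76) = 79458*(-76) = -6038808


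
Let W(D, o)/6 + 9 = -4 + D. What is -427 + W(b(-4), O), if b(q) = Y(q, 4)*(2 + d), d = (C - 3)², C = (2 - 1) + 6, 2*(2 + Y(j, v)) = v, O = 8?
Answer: -505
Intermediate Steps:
Y(j, v) = -2 + v/2
C = 7 (C = 1 + 6 = 7)
d = 16 (d = (7 - 3)² = 4² = 16)
b(q) = 0 (b(q) = (-2 + (½)*4)*(2 + 16) = (-2 + 2)*18 = 0*18 = 0)
W(D, o) = -78 + 6*D (W(D, o) = -54 + 6*(-4 + D) = -54 + (-24 + 6*D) = -78 + 6*D)
-427 + W(b(-4), O) = -427 + (-78 + 6*0) = -427 + (-78 + 0) = -427 - 78 = -505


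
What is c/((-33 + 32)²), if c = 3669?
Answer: 3669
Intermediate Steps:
c/((-33 + 32)²) = 3669/((-33 + 32)²) = 3669/((-1)²) = 3669/1 = 3669*1 = 3669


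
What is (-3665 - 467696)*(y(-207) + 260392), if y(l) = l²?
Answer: -142935981001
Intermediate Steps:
(-3665 - 467696)*(y(-207) + 260392) = (-3665 - 467696)*((-207)² + 260392) = -471361*(42849 + 260392) = -471361*303241 = -142935981001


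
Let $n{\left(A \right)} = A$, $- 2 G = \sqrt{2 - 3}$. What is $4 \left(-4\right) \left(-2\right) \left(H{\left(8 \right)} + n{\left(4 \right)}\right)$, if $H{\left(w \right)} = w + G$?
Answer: $384 - 16 i \approx 384.0 - 16.0 i$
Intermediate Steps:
$G = - \frac{i}{2}$ ($G = - \frac{\sqrt{2 - 3}}{2} = - \frac{\sqrt{-1}}{2} = - \frac{i}{2} \approx - 0.5 i$)
$H{\left(w \right)} = w - \frac{i}{2}$
$4 \left(-4\right) \left(-2\right) \left(H{\left(8 \right)} + n{\left(4 \right)}\right) = 4 \left(-4\right) \left(-2\right) \left(\left(8 - \frac{i}{2}\right) + 4\right) = \left(-16\right) \left(-2\right) \left(12 - \frac{i}{2}\right) = 32 \left(12 - \frac{i}{2}\right) = 384 - 16 i$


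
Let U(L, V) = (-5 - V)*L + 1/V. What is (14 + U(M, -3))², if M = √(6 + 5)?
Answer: 2077/9 - 164*√11/3 ≈ 49.469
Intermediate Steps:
M = √11 ≈ 3.3166
U(L, V) = 1/V + L*(-5 - V) (U(L, V) = L*(-5 - V) + 1/V = 1/V + L*(-5 - V))
(14 + U(M, -3))² = (14 + (1 - 1*√11*(-3)*(5 - 3))/(-3))² = (14 - (1 - 1*√11*(-3)*2)/3)² = (14 - (1 + 6*√11)/3)² = (14 + (-⅓ - 2*√11))² = (41/3 - 2*√11)²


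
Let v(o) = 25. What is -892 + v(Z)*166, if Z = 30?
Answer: 3258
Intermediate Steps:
-892 + v(Z)*166 = -892 + 25*166 = -892 + 4150 = 3258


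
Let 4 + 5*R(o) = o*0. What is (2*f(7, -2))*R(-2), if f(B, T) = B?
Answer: -56/5 ≈ -11.200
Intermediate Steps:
R(o) = -⅘ (R(o) = -⅘ + (o*0)/5 = -⅘ + (⅕)*0 = -⅘ + 0 = -⅘)
(2*f(7, -2))*R(-2) = (2*7)*(-⅘) = 14*(-⅘) = -56/5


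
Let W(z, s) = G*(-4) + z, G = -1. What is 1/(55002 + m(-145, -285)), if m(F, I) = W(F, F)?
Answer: 1/54861 ≈ 1.8228e-5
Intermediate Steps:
W(z, s) = 4 + z (W(z, s) = -1*(-4) + z = 4 + z)
m(F, I) = 4 + F
1/(55002 + m(-145, -285)) = 1/(55002 + (4 - 145)) = 1/(55002 - 141) = 1/54861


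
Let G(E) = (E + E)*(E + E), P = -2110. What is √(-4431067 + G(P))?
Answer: √13377333 ≈ 3657.5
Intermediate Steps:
G(E) = 4*E² (G(E) = (2*E)*(2*E) = 4*E²)
√(-4431067 + G(P)) = √(-4431067 + 4*(-2110)²) = √(-4431067 + 4*4452100) = √(-4431067 + 17808400) = √13377333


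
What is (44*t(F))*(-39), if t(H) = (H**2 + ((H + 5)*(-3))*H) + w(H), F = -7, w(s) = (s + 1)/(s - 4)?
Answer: -12948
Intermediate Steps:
w(s) = (1 + s)/(-4 + s)
t(H) = H**2 + H*(-15 - 3*H) + (1 + H)/(-4 + H) (t(H) = (H**2 + ((H + 5)*(-3))*H) + (1 + H)/(-4 + H) = (H**2 + ((5 + H)*(-3))*H) + (1 + H)/(-4 + H) = (H**2 + (-15 - 3*H)*H) + (1 + H)/(-4 + H) = (H**2 + H*(-15 - 3*H)) + (1 + H)/(-4 + H) = H**2 + H*(-15 - 3*H) + (1 + H)/(-4 + H))
(44*t(F))*(-39) = (44*((1 - 7 - 1*(-7)*(-4 - 7)*(15 + 2*(-7)))/(-4 - 7)))*(-39) = (44*((1 - 7 - 1*(-7)*(-11)*(15 - 14))/(-11)))*(-39) = (44*(-(1 - 7 - 1*(-7)*(-11)*1)/11))*(-39) = (44*(-(1 - 7 - 77)/11))*(-39) = (44*(-1/11*(-83)))*(-39) = (44*(83/11))*(-39) = 332*(-39) = -12948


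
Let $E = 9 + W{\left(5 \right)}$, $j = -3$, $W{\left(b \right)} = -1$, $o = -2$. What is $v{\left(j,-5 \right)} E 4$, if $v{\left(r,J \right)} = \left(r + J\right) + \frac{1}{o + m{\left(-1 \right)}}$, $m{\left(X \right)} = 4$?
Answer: $-240$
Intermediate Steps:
$v{\left(r,J \right)} = \frac{1}{2} + J + r$ ($v{\left(r,J \right)} = \left(r + J\right) + \frac{1}{-2 + 4} = \left(J + r\right) + \frac{1}{2} = \frac{1}{2} + J + r$)
$E = 8$ ($E = 9 - 1 = 8$)
$v{\left(j,-5 \right)} E 4 = \left(\frac{1}{2} - 5 - 3\right) 8 \cdot 4 = \left(- \frac{15}{2}\right) 8 \cdot 4 = \left(-60\right) 4 = -240$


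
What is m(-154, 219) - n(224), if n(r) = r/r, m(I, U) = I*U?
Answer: -33727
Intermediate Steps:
n(r) = 1
m(-154, 219) - n(224) = -154*219 - 1*1 = -33726 - 1 = -33727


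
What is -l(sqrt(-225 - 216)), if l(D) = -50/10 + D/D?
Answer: 4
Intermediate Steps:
l(D) = -4 (l(D) = -50*1/10 + 1 = -5 + 1 = -4)
-l(sqrt(-225 - 216)) = -1*(-4) = 4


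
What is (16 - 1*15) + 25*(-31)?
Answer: -774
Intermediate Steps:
(16 - 1*15) + 25*(-31) = (16 - 15) - 775 = 1 - 775 = -774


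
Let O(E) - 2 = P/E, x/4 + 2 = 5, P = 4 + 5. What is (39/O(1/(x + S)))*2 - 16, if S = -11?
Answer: -98/11 ≈ -8.9091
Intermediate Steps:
P = 9
x = 12 (x = -8 + 4*5 = -8 + 20 = 12)
O(E) = 2 + 9/E
(39/O(1/(x + S)))*2 - 16 = (39/(2 + 9/(1/(12 - 11))))*2 - 16 = (39/(2 + 9/(1/1)))*2 - 16 = (39/(2 + 9/1))*2 - 16 = (39/(2 + 9*1))*2 - 16 = (39/(2 + 9))*2 - 16 = (39/11)*2 - 16 = 78/11 - 16 = -98/11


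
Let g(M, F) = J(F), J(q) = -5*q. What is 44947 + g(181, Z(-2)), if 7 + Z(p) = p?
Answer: 44992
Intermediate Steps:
Z(p) = -7 + p
g(M, F) = -5*F
44947 + g(181, Z(-2)) = 44947 - 5*(-7 - 2) = 44947 - 5*(-9) = 44947 + 45 = 44992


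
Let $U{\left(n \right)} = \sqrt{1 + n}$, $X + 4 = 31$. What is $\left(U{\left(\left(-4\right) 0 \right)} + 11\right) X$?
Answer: $324$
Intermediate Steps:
$X = 27$ ($X = -4 + 31 = 27$)
$\left(U{\left(\left(-4\right) 0 \right)} + 11\right) X = \left(\sqrt{1 - 0} + 11\right) 27 = \left(\sqrt{1 + 0} + 11\right) 27 = \left(\sqrt{1} + 11\right) 27 = \left(1 + 11\right) 27 = 12 \cdot 27 = 324$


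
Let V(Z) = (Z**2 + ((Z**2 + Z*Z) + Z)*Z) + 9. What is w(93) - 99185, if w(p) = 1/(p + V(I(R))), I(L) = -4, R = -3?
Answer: -595109/6 ≈ -99185.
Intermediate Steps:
V(Z) = 9 + Z**2 + Z*(Z + 2*Z**2) (V(Z) = (Z**2 + ((Z**2 + Z**2) + Z)*Z) + 9 = (Z**2 + (2*Z**2 + Z)*Z) + 9 = (Z**2 + (Z + 2*Z**2)*Z) + 9 = (Z**2 + Z*(Z + 2*Z**2)) + 9 = 9 + Z**2 + Z*(Z + 2*Z**2))
w(p) = 1/(-87 + p) (w(p) = 1/(p + (9 + 2*(-4)**2 + 2*(-4)**3)) = 1/(p + (9 + 2*16 + 2*(-64))) = 1/(p + (9 + 32 - 128)) = 1/(p - 87) = 1/(-87 + p))
w(93) - 99185 = 1/(-87 + 93) - 99185 = 1/6 - 99185 = -595109/6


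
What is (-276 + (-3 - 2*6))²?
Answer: 84681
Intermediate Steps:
(-276 + (-3 - 2*6))² = (-276 + (-3 - 12))² = (-276 - 15)² = (-291)² = 84681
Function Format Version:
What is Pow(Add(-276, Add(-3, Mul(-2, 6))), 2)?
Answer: 84681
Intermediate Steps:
Pow(Add(-276, Add(-3, Mul(-2, 6))), 2) = Pow(Add(-276, Add(-3, -12)), 2) = Pow(Add(-276, -15), 2) = Pow(-291, 2) = 84681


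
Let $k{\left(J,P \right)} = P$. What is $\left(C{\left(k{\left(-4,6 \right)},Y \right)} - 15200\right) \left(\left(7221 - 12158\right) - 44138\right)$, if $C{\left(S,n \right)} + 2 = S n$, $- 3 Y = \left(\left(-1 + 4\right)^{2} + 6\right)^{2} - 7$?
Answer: $767434850$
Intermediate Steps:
$Y = - \frac{218}{3}$ ($Y = - \frac{\left(\left(-1 + 4\right)^{2} + 6\right)^{2} - 7}{3} = - \frac{\left(3^{2} + 6\right)^{2} - 7}{3} = - \frac{\left(9 + 6\right)^{2} - 7}{3} = - \frac{15^{2} - 7}{3} = - \frac{225 - 7}{3} = \left(- \frac{1}{3}\right) 218 = - \frac{218}{3} \approx -72.667$)
$C{\left(S,n \right)} = -2 + S n$
$\left(C{\left(k{\left(-4,6 \right)},Y \right)} - 15200\right) \left(\left(7221 - 12158\right) - 44138\right) = \left(\left(-2 + 6 \left(- \frac{218}{3}\right)\right) - 15200\right) \left(\left(7221 - 12158\right) - 44138\right) = \left(\left(-2 - 436\right) - 15200\right) \left(-4937 - 44138\right) = \left(-438 - 15200\right) \left(-49075\right) = \left(-15638\right) \left(-49075\right) = 767434850$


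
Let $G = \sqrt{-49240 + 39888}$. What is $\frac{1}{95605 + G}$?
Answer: $\frac{95605}{9140325377} - \frac{2 i \sqrt{2338}}{9140325377} \approx 1.046 \cdot 10^{-5} - 1.058 \cdot 10^{-8} i$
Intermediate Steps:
$G = 2 i \sqrt{2338}$ ($G = \sqrt{-9352} = 2 i \sqrt{2338} \approx 96.706 i$)
$\frac{1}{95605 + G} = \frac{1}{95605 + 2 i \sqrt{2338}}$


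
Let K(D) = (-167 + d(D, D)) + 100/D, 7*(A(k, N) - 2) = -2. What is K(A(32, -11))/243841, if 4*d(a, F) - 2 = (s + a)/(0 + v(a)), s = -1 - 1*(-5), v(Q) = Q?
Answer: -322/731523 ≈ -0.00044018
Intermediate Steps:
A(k, N) = 12/7 (A(k, N) = 2 + (⅐)*(-2) = 2 - 2/7 = 12/7)
s = 4 (s = -1 + 5 = 4)
d(a, F) = ½ + (4 + a)/(4*a) (d(a, F) = ½ + ((4 + a)/(0 + a))/4 = ½ + ((4 + a)/a)/4 = ½ + (4 + a)/(4*a))
K(D) = -665/4 + 101/D (K(D) = (-167 + (¾ + 1/D)) + 100/D = (-665/4 + 1/D) + 100/D = -665/4 + 101/D)
K(A(32, -11))/243841 = (-665/4 + 101/(12/7))/243841 = (-665/4 + 101*(7/12))*(1/243841) = (-665/4 + 707/12)*(1/243841) = -322/3*1/243841 = -322/731523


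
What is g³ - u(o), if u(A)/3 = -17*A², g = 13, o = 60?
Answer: 185797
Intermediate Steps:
u(A) = -51*A² (u(A) = 3*(-17*A²) = -51*A²)
g³ - u(o) = 13³ - (-51)*60² = 2197 - (-51)*3600 = 2197 - 1*(-183600) = 2197 + 183600 = 185797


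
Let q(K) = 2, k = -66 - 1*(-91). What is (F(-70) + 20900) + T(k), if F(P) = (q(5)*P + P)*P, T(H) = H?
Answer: 35625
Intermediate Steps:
k = 25 (k = -66 + 91 = 25)
F(P) = 3*P² (F(P) = (2*P + P)*P = (3*P)*P = 3*P²)
(F(-70) + 20900) + T(k) = (3*(-70)² + 20900) + 25 = (3*4900 + 20900) + 25 = (14700 + 20900) + 25 = 35600 + 25 = 35625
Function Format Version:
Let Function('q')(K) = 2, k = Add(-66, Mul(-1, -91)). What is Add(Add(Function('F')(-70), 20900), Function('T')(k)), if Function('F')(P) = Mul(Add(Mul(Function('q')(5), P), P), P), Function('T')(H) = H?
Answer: 35625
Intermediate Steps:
k = 25 (k = Add(-66, 91) = 25)
Function('F')(P) = Mul(3, Pow(P, 2)) (Function('F')(P) = Mul(Add(Mul(2, P), P), P) = Mul(Mul(3, P), P) = Mul(3, Pow(P, 2)))
Add(Add(Function('F')(-70), 20900), Function('T')(k)) = Add(Add(Mul(3, Pow(-70, 2)), 20900), 25) = Add(Add(Mul(3, 4900), 20900), 25) = Add(Add(14700, 20900), 25) = Add(35600, 25) = 35625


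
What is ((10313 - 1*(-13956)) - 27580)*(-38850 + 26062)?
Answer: 42341068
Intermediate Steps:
((10313 - 1*(-13956)) - 27580)*(-38850 + 26062) = ((10313 + 13956) - 27580)*(-12788) = (24269 - 27580)*(-12788) = -3311*(-12788) = 42341068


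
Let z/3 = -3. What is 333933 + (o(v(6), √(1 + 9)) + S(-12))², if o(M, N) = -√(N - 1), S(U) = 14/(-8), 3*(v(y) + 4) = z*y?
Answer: 333933 + (7 + 4*√(-1 + √10))²/16 ≈ 3.3394e+5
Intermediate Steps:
z = -9 (z = 3*(-3) = -9)
v(y) = -4 - 3*y (v(y) = -4 + (-9*y)/3 = -4 - 3*y)
S(U) = -7/4 (S(U) = 14*(-⅛) = -7/4)
o(M, N) = -√(-1 + N)
333933 + (o(v(6), √(1 + 9)) + S(-12))² = 333933 + (-√(-1 + √(1 + 9)) - 7/4)² = 333933 + (-√(-1 + √10) - 7/4)² = 333933 + (-7/4 - √(-1 + √10))²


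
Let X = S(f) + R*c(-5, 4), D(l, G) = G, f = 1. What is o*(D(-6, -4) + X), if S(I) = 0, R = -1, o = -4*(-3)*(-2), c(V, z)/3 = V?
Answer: -264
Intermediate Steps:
c(V, z) = 3*V
o = -24 (o = 12*(-2) = -24)
X = 15 (X = 0 - 3*(-5) = 0 - 1*(-15) = 0 + 15 = 15)
o*(D(-6, -4) + X) = -24*(-4 + 15) = -24*11 = -264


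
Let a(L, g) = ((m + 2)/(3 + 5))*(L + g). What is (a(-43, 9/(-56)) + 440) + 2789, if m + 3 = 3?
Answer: 720879/224 ≈ 3218.2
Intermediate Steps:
m = 0 (m = -3 + 3 = 0)
a(L, g) = L/4 + g/4 (a(L, g) = ((0 + 2)/(3 + 5))*(L + g) = (2/8)*(L + g) = (2*(1/8))*(L + g) = (L + g)/4 = L/4 + g/4)
(a(-43, 9/(-56)) + 440) + 2789 = (((1/4)*(-43) + (9/(-56))/4) + 440) + 2789 = ((-43/4 + (9*(-1/56))/4) + 440) + 2789 = ((-43/4 + (1/4)*(-9/56)) + 440) + 2789 = ((-43/4 - 9/224) + 440) + 2789 = (-2417/224 + 440) + 2789 = 96143/224 + 2789 = 720879/224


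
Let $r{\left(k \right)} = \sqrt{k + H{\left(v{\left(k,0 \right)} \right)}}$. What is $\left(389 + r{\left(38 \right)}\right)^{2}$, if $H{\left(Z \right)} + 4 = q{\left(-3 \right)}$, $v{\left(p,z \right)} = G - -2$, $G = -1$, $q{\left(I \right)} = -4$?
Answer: $\left(389 + \sqrt{30}\right)^{2} \approx 1.5561 \cdot 10^{5}$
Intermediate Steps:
$v{\left(p,z \right)} = 1$ ($v{\left(p,z \right)} = -1 - -2 = -1 + 2 = 1$)
$H{\left(Z \right)} = -8$ ($H{\left(Z \right)} = -4 - 4 = -8$)
$r{\left(k \right)} = \sqrt{-8 + k}$ ($r{\left(k \right)} = \sqrt{k - 8} = \sqrt{-8 + k}$)
$\left(389 + r{\left(38 \right)}\right)^{2} = \left(389 + \sqrt{-8 + 38}\right)^{2} = \left(389 + \sqrt{30}\right)^{2}$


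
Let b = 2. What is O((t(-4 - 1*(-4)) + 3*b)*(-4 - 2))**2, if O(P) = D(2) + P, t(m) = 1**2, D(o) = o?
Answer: 1600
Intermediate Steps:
t(m) = 1
O(P) = 2 + P
O((t(-4 - 1*(-4)) + 3*b)*(-4 - 2))**2 = (2 + (1 + 3*2)*(-4 - 2))**2 = (2 + (1 + 6)*(-6))**2 = (2 + 7*(-6))**2 = (2 - 42)**2 = (-40)**2 = 1600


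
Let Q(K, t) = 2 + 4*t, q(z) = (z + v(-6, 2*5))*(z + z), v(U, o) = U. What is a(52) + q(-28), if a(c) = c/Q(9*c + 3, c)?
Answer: 199946/105 ≈ 1904.2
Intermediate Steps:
q(z) = 2*z*(-6 + z) (q(z) = (z - 6)*(z + z) = (-6 + z)*(2*z) = 2*z*(-6 + z))
a(c) = c/(2 + 4*c)
a(52) + q(-28) = (1/2)*52/(1 + 2*52) + 2*(-28)*(-6 - 28) = (1/2)*52/(1 + 104) + 2*(-28)*(-34) = (1/2)*52/105 + 1904 = (1/2)*52*(1/105) + 1904 = 26/105 + 1904 = 199946/105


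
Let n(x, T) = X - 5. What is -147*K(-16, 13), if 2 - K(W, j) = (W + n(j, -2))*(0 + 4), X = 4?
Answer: -10290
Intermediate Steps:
n(x, T) = -1 (n(x, T) = 4 - 5 = -1)
K(W, j) = 6 - 4*W (K(W, j) = 2 - (W - 1)*(0 + 4) = 2 - (-1 + W)*4 = 2 - (-4 + 4*W) = 2 + (4 - 4*W) = 6 - 4*W)
-147*K(-16, 13) = -147*(6 - 4*(-16)) = -147*(6 + 64) = -147*70 = -10290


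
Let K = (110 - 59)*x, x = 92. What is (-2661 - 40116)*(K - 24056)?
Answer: 828333828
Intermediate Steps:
K = 4692 (K = (110 - 59)*92 = 51*92 = 4692)
(-2661 - 40116)*(K - 24056) = (-2661 - 40116)*(4692 - 24056) = -42777*(-19364) = 828333828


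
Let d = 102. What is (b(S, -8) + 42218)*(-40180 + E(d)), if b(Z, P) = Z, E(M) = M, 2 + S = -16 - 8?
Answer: -1690970976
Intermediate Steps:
S = -26 (S = -2 + (-16 - 8) = -2 - 24 = -26)
(b(S, -8) + 42218)*(-40180 + E(d)) = (-26 + 42218)*(-40180 + 102) = 42192*(-40078) = -1690970976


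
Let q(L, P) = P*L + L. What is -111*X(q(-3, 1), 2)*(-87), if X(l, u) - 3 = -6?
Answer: -28971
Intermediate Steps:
q(L, P) = L + L*P (q(L, P) = L*P + L = L + L*P)
X(l, u) = -3 (X(l, u) = 3 - 6 = -3)
-111*X(q(-3, 1), 2)*(-87) = -111*(-3)*(-87) = 333*(-87) = -28971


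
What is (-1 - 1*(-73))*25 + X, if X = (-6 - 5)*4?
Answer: 1756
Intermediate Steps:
X = -44 (X = -11*4 = -44)
(-1 - 1*(-73))*25 + X = (-1 - 1*(-73))*25 - 44 = (-1 + 73)*25 - 44 = 72*25 - 44 = 1800 - 44 = 1756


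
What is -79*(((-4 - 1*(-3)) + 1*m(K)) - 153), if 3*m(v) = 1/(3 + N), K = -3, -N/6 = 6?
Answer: 1204513/99 ≈ 12167.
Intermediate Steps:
N = -36 (N = -6*6 = -36)
m(v) = -1/99 (m(v) = 1/(3*(3 - 36)) = (1/3)/(-33) = (1/3)*(-1/33) = -1/99)
-79*(((-4 - 1*(-3)) + 1*m(K)) - 153) = -79*(((-4 - 1*(-3)) + 1*(-1/99)) - 153) = -79*(((-4 + 3) - 1/99) - 153) = -79*((-1 - 1/99) - 153) = -79*(-100/99 - 153) = -79*(-15247/99) = 1204513/99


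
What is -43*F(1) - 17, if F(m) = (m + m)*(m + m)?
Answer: -189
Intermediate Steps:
F(m) = 4*m**2 (F(m) = (2*m)*(2*m) = 4*m**2)
-43*F(1) - 17 = -172*1**2 - 17 = -172 - 17 = -189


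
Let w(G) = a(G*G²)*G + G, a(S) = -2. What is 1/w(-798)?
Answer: 1/798 ≈ 0.0012531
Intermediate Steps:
w(G) = -G (w(G) = -2*G + G = -G)
1/w(-798) = 1/(-1*(-798)) = 1/798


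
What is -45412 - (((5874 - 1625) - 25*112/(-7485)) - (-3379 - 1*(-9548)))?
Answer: -65108084/1497 ≈ -43492.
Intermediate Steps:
-45412 - (((5874 - 1625) - 25*112/(-7485)) - (-3379 - 1*(-9548))) = -45412 - ((4249 - 2800*(-1/7485)) - (-3379 + 9548)) = -45412 - ((4249 + 560/1497) - 1*6169) = -45412 - (6361313/1497 - 6169) = -45412 - 1*(-2873680/1497) = -45412 + 2873680/1497 = -65108084/1497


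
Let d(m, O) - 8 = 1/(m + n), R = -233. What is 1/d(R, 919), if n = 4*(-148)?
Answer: 825/6599 ≈ 0.12502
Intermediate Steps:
n = -592
d(m, O) = 8 + 1/(-592 + m) (d(m, O) = 8 + 1/(m - 592) = 8 + 1/(-592 + m))
1/d(R, 919) = 1/((-4735 + 8*(-233))/(-592 - 233)) = 1/((-4735 - 1864)/(-825)) = 1/(-1/825*(-6599)) = 1/(6599/825) = 825/6599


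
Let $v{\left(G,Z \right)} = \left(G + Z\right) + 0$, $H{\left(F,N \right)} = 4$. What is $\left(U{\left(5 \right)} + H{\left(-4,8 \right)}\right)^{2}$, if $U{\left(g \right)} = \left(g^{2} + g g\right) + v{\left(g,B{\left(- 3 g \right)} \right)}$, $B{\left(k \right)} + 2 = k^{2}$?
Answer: $79524$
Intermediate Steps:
$B{\left(k \right)} = -2 + k^{2}$
$v{\left(G,Z \right)} = G + Z$
$U{\left(g \right)} = -2 + g + 11 g^{2}$ ($U{\left(g \right)} = \left(g^{2} + g g\right) + \left(g + \left(-2 + \left(- 3 g\right)^{2}\right)\right) = \left(g^{2} + g^{2}\right) + \left(g + \left(-2 + 9 g^{2}\right)\right) = 2 g^{2} + \left(-2 + g + 9 g^{2}\right) = -2 + g + 11 g^{2}$)
$\left(U{\left(5 \right)} + H{\left(-4,8 \right)}\right)^{2} = \left(\left(-2 + 5 + 11 \cdot 5^{2}\right) + 4\right)^{2} = \left(\left(-2 + 5 + 11 \cdot 25\right) + 4\right)^{2} = \left(\left(-2 + 5 + 275\right) + 4\right)^{2} = \left(278 + 4\right)^{2} = 282^{2} = 79524$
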